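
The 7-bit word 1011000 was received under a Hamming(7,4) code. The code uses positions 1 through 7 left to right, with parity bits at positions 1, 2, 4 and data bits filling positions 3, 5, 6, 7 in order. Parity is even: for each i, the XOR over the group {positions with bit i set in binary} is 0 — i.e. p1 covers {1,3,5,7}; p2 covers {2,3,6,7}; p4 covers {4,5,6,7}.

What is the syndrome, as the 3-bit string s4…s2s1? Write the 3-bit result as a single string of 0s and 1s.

110

s1 (pos 1,3,5,7): 1⊕1⊕0⊕0 = 0
s2 (pos 2,3,6,7): 0⊕1⊕0⊕0 = 1
s4 (pos 4,5,6,7): 1⊕0⊕0⊕0 = 1
Syndrome s4…s1 = 110 → error at position 6.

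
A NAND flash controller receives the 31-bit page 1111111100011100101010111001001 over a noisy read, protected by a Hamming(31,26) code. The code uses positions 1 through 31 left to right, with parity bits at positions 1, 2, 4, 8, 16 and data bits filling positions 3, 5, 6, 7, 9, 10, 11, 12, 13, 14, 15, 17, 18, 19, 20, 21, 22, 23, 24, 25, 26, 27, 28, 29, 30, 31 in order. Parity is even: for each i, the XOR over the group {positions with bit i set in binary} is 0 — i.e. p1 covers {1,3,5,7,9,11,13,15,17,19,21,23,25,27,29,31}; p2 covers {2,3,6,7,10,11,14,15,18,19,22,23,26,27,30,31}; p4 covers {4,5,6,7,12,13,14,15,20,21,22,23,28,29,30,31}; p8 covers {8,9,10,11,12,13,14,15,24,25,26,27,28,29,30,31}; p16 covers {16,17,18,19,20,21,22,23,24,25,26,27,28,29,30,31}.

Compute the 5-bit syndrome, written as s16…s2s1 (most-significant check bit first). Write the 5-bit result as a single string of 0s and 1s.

s1 (pos 1,3,5,7,9,11,13,15,17,19,21,23,25,27,29,31): 1⊕1⊕1⊕1⊕0⊕0⊕1⊕0⊕1⊕1⊕1⊕1⊕1⊕0⊕0⊕1 = 1
s2 (pos 2,3,6,7,10,11,14,15,18,19,22,23,26,27,30,31): 1⊕1⊕1⊕1⊕0⊕0⊕1⊕0⊕0⊕1⊕0⊕1⊕0⊕0⊕0⊕1 = 0
s4 (pos 4,5,6,7,12,13,14,15,20,21,22,23,28,29,30,31): 1⊕1⊕1⊕1⊕1⊕1⊕1⊕0⊕0⊕1⊕0⊕1⊕1⊕0⊕0⊕1 = 1
s8 (pos 8,9,10,11,12,13,14,15,24,25,26,27,28,29,30,31): 1⊕0⊕0⊕0⊕1⊕1⊕1⊕0⊕1⊕1⊕0⊕0⊕1⊕0⊕0⊕1 = 0
s16 (pos 16,17,18,19,20,21,22,23,24,25,26,27,28,29,30,31): 0⊕1⊕0⊕1⊕0⊕1⊕0⊕1⊕1⊕1⊕0⊕0⊕1⊕0⊕0⊕1 = 0
Syndrome s16…s1 = 00101 → error at position 5.

00101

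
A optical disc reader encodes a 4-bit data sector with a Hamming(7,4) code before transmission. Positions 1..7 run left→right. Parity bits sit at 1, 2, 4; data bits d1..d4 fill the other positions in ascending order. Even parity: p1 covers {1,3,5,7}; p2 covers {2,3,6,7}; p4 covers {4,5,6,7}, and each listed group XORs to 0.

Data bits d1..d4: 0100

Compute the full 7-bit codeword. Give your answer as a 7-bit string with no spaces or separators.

Place data at non-parity positions: p1 p2 0 p4 1 0 0
p1 (pos 1,3,5,7): XOR of data positions = 0⊕1⊕0 = 1
p2 (pos 2,3,6,7): XOR of data positions = 0⊕0⊕0 = 0
p4 (pos 4,5,6,7): XOR of data positions = 1⊕0⊕0 = 1
Codeword: 1001100

1001100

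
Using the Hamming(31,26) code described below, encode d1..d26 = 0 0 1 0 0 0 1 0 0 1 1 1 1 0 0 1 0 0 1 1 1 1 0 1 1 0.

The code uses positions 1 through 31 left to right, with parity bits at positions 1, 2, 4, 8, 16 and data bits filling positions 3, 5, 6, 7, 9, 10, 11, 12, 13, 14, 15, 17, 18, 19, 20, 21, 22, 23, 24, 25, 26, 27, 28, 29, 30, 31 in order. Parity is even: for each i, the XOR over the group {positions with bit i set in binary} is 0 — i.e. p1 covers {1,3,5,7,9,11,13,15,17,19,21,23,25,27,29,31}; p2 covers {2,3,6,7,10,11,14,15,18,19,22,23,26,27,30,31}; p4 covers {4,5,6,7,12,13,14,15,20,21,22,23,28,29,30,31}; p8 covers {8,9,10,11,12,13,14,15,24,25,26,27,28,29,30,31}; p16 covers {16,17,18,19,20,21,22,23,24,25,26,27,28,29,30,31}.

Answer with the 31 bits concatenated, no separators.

Place data at non-parity positions: p1 p2 0 p4 0 1 0 p8 0 0 1 0 0 1 1 p16 1 1 0 0 1 0 0 1 1 1 1 0 1 1 0
p1 (pos 1,3,5,7,9,11,13,15,17,19,21,23,25,27,29,31): XOR of data positions = 0⊕0⊕0⊕0⊕1⊕0⊕1⊕1⊕0⊕1⊕0⊕1⊕1⊕1⊕0 = 1
p2 (pos 2,3,6,7,10,11,14,15,18,19,22,23,26,27,30,31): XOR of data positions = 0⊕1⊕0⊕0⊕1⊕1⊕1⊕1⊕0⊕0⊕0⊕1⊕1⊕1⊕0 = 0
p4 (pos 4,5,6,7,12,13,14,15,20,21,22,23,28,29,30,31): XOR of data positions = 0⊕1⊕0⊕0⊕0⊕1⊕1⊕0⊕1⊕0⊕0⊕0⊕1⊕1⊕0 = 0
p8 (pos 8,9,10,11,12,13,14,15,24,25,26,27,28,29,30,31): XOR of data positions = 0⊕0⊕1⊕0⊕0⊕1⊕1⊕1⊕1⊕1⊕1⊕0⊕1⊕1⊕0 = 1
p16 (pos 16,17,18,19,20,21,22,23,24,25,26,27,28,29,30,31): XOR of data positions = 1⊕1⊕0⊕0⊕1⊕0⊕0⊕1⊕1⊕1⊕1⊕0⊕1⊕1⊕0 = 1
Codeword: 1000010100100111110010011110110

1000010100100111110010011110110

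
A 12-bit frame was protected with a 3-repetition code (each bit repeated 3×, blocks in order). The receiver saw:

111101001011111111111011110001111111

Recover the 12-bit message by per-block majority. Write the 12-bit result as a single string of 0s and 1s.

Block 1 (111): 3 ones → 1
Block 2 (101): 2 ones → 1
Block 3 (001): 1 one → 0
Block 4 (011): 2 ones → 1
Block 5 (111): 3 ones → 1
Block 6 (111): 3 ones → 1
Block 7 (111): 3 ones → 1
Block 8 (011): 2 ones → 1
Block 9 (110): 2 ones → 1
Block 10 (001): 1 one → 0
Block 11 (111): 3 ones → 1
Block 12 (111): 3 ones → 1

110111111011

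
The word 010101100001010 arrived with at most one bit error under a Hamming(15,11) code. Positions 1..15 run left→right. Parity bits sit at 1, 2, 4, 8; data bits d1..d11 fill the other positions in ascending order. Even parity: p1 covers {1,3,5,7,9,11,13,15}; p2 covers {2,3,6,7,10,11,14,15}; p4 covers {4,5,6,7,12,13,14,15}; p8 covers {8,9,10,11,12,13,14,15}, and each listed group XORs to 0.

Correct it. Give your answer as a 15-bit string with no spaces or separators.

010111100001010

s1 (pos 1,3,5,7,9,11,13,15): 0⊕0⊕0⊕1⊕0⊕0⊕0⊕0 = 1
s2 (pos 2,3,6,7,10,11,14,15): 1⊕0⊕1⊕1⊕0⊕0⊕1⊕0 = 0
s4 (pos 4,5,6,7,12,13,14,15): 1⊕0⊕1⊕1⊕1⊕0⊕1⊕0 = 1
s8 (pos 8,9,10,11,12,13,14,15): 0⊕0⊕0⊕0⊕1⊕0⊕1⊕0 = 0
Syndrome s8…s1 = 0101 → error at position 5.
Flip position 5: 010101100001010 → 010111100001010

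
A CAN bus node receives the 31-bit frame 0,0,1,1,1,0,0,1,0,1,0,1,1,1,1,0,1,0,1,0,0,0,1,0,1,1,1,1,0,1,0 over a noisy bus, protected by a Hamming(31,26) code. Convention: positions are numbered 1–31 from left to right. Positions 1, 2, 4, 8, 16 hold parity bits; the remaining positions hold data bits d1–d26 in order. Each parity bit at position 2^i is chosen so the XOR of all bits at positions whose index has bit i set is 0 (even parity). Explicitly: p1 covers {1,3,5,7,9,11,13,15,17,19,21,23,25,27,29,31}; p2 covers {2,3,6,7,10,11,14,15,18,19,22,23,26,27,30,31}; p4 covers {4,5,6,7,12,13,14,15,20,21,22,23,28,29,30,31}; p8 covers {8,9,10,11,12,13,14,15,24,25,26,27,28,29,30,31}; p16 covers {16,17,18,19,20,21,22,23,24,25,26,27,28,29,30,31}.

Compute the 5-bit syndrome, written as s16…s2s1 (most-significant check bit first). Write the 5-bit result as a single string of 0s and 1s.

s1 (pos 1,3,5,7,9,11,13,15,17,19,21,23,25,27,29,31): 0⊕1⊕1⊕0⊕0⊕0⊕1⊕1⊕1⊕1⊕0⊕1⊕1⊕1⊕0⊕0 = 1
s2 (pos 2,3,6,7,10,11,14,15,18,19,22,23,26,27,30,31): 0⊕1⊕0⊕0⊕1⊕0⊕1⊕1⊕0⊕1⊕0⊕1⊕1⊕1⊕1⊕0 = 1
s4 (pos 4,5,6,7,12,13,14,15,20,21,22,23,28,29,30,31): 1⊕1⊕0⊕0⊕1⊕1⊕1⊕1⊕0⊕0⊕0⊕1⊕1⊕0⊕1⊕0 = 1
s8 (pos 8,9,10,11,12,13,14,15,24,25,26,27,28,29,30,31): 1⊕0⊕1⊕0⊕1⊕1⊕1⊕1⊕0⊕1⊕1⊕1⊕1⊕0⊕1⊕0 = 1
s16 (pos 16,17,18,19,20,21,22,23,24,25,26,27,28,29,30,31): 0⊕1⊕0⊕1⊕0⊕0⊕0⊕1⊕0⊕1⊕1⊕1⊕1⊕0⊕1⊕0 = 0
Syndrome s16…s1 = 01111 → error at position 15.

01111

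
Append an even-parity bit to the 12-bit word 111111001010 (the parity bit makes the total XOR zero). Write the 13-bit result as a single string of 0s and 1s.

1111110010100

XOR of the 12 data bits: 1⊕1⊕1⊕1⊕1⊕1⊕0⊕0⊕1⊕0⊕1⊕0 = 0
Parity bit = 0 (so all 13 bits XOR to 0).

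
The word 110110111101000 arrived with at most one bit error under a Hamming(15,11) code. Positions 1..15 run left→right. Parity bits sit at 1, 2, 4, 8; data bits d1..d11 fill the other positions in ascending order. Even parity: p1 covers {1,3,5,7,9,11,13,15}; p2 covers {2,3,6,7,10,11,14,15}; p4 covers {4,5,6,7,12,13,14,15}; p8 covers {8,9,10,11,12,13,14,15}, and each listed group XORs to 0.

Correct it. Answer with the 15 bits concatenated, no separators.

100110111101000

s1 (pos 1,3,5,7,9,11,13,15): 1⊕0⊕1⊕1⊕1⊕0⊕0⊕0 = 0
s2 (pos 2,3,6,7,10,11,14,15): 1⊕0⊕0⊕1⊕1⊕0⊕0⊕0 = 1
s4 (pos 4,5,6,7,12,13,14,15): 1⊕1⊕0⊕1⊕1⊕0⊕0⊕0 = 0
s8 (pos 8,9,10,11,12,13,14,15): 1⊕1⊕1⊕0⊕1⊕0⊕0⊕0 = 0
Syndrome s8…s1 = 0010 → error at position 2.
Flip position 2: 110110111101000 → 100110111101000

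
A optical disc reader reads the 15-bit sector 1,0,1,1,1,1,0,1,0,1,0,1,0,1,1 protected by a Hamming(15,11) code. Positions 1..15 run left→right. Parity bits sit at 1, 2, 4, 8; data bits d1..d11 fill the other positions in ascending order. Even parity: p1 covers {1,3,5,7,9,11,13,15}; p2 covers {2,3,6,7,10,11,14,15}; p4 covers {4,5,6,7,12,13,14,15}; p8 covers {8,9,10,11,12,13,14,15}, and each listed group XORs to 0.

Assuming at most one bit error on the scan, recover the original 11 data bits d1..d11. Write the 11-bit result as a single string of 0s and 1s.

11100001011

s1 (pos 1,3,5,7,9,11,13,15): 1⊕1⊕1⊕0⊕0⊕0⊕0⊕1 = 0
s2 (pos 2,3,6,7,10,11,14,15): 0⊕1⊕1⊕0⊕1⊕0⊕1⊕1 = 1
s4 (pos 4,5,6,7,12,13,14,15): 1⊕1⊕1⊕0⊕1⊕0⊕1⊕1 = 0
s8 (pos 8,9,10,11,12,13,14,15): 1⊕0⊕1⊕0⊕1⊕0⊕1⊕1 = 1
Syndrome s8…s1 = 1010 → error at position 10.
Flip position 10: 101111010101011 → 101111010001011
Read data bits from positions 3,5,6,7,9,10,11,12,13,14,15: 11100001011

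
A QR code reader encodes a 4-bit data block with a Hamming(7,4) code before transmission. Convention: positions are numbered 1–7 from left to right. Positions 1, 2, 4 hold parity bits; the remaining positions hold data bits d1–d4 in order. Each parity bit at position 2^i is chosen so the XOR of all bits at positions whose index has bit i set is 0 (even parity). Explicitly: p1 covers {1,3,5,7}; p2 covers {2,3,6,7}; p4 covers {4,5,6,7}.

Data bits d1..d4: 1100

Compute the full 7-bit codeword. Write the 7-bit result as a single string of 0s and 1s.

0111100

Place data at non-parity positions: p1 p2 1 p4 1 0 0
p1 (pos 1,3,5,7): XOR of data positions = 1⊕1⊕0 = 0
p2 (pos 2,3,6,7): XOR of data positions = 1⊕0⊕0 = 1
p4 (pos 4,5,6,7): XOR of data positions = 1⊕0⊕0 = 1
Codeword: 0111100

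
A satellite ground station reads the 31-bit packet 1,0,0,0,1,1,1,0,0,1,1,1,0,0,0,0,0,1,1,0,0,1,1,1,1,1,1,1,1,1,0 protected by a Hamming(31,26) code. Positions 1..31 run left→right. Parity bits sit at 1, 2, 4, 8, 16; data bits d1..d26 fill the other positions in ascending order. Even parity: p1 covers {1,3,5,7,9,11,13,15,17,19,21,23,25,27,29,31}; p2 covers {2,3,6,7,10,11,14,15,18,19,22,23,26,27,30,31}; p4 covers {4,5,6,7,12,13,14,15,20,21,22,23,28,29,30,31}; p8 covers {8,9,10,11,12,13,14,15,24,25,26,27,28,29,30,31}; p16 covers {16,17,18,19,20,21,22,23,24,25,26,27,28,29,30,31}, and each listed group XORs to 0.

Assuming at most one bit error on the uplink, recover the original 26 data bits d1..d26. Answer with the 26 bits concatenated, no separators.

01110111000011001011111110

s1 (pos 1,3,5,7,9,11,13,15,17,19,21,23,25,27,29,31): 1⊕0⊕1⊕1⊕0⊕1⊕0⊕0⊕0⊕1⊕0⊕1⊕1⊕1⊕1⊕0 = 1
s2 (pos 2,3,6,7,10,11,14,15,18,19,22,23,26,27,30,31): 0⊕0⊕1⊕1⊕1⊕1⊕0⊕0⊕1⊕1⊕1⊕1⊕1⊕1⊕1⊕0 = 1
s4 (pos 4,5,6,7,12,13,14,15,20,21,22,23,28,29,30,31): 0⊕1⊕1⊕1⊕1⊕0⊕0⊕0⊕0⊕0⊕1⊕1⊕1⊕1⊕1⊕0 = 1
s8 (pos 8,9,10,11,12,13,14,15,24,25,26,27,28,29,30,31): 0⊕0⊕1⊕1⊕1⊕0⊕0⊕0⊕1⊕1⊕1⊕1⊕1⊕1⊕1⊕0 = 0
s16 (pos 16,17,18,19,20,21,22,23,24,25,26,27,28,29,30,31): 0⊕0⊕1⊕1⊕0⊕0⊕1⊕1⊕1⊕1⊕1⊕1⊕1⊕1⊕1⊕0 = 1
Syndrome s16…s1 = 10111 → error at position 23.
Flip position 23: 1000111001110000011001111111110 → 1000111001110000011001011111110
Read data bits from positions 3,5,6,7,9,10,11,12,13,14,15,17,18,19,20,21,22,23,24,25,26,27,28,29,30,31: 01110111000011001011111110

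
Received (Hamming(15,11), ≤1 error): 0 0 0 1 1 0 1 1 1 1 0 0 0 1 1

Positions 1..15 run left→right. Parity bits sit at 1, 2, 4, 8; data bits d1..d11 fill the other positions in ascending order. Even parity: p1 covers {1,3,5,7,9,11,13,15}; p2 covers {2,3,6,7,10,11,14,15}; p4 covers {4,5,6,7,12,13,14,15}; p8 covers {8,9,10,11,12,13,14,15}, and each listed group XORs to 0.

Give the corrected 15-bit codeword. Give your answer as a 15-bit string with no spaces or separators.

s1 (pos 1,3,5,7,9,11,13,15): 0⊕0⊕1⊕1⊕1⊕0⊕0⊕1 = 0
s2 (pos 2,3,6,7,10,11,14,15): 0⊕0⊕0⊕1⊕1⊕0⊕1⊕1 = 0
s4 (pos 4,5,6,7,12,13,14,15): 1⊕1⊕0⊕1⊕0⊕0⊕1⊕1 = 1
s8 (pos 8,9,10,11,12,13,14,15): 1⊕1⊕1⊕0⊕0⊕0⊕1⊕1 = 1
Syndrome s8…s1 = 1100 → error at position 12.
Flip position 12: 000110111100011 → 000110111101011

000110111101011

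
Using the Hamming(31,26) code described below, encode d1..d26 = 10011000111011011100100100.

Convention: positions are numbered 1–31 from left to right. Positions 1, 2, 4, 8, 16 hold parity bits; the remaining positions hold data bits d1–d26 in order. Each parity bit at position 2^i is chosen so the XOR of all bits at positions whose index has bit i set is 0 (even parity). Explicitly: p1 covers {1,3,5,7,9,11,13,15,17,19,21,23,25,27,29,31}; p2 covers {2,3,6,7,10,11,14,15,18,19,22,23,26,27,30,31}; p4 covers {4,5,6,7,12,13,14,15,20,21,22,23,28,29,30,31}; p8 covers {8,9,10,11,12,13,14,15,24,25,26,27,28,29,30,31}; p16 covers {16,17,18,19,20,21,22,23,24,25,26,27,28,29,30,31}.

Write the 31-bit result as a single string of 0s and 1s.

1110001010001111011011100100100

Place data at non-parity positions: p1 p2 1 p4 0 0 1 p8 1 0 0 0 1 1 1 p16 0 1 1 0 1 1 1 0 0 1 0 0 1 0 0
p1 (pos 1,3,5,7,9,11,13,15,17,19,21,23,25,27,29,31): XOR of data positions = 1⊕0⊕1⊕1⊕0⊕1⊕1⊕0⊕1⊕1⊕1⊕0⊕0⊕1⊕0 = 1
p2 (pos 2,3,6,7,10,11,14,15,18,19,22,23,26,27,30,31): XOR of data positions = 1⊕0⊕1⊕0⊕0⊕1⊕1⊕1⊕1⊕1⊕1⊕1⊕0⊕0⊕0 = 1
p4 (pos 4,5,6,7,12,13,14,15,20,21,22,23,28,29,30,31): XOR of data positions = 0⊕0⊕1⊕0⊕1⊕1⊕1⊕0⊕1⊕1⊕1⊕0⊕1⊕0⊕0 = 0
p8 (pos 8,9,10,11,12,13,14,15,24,25,26,27,28,29,30,31): XOR of data positions = 1⊕0⊕0⊕0⊕1⊕1⊕1⊕0⊕0⊕1⊕0⊕0⊕1⊕0⊕0 = 0
p16 (pos 16,17,18,19,20,21,22,23,24,25,26,27,28,29,30,31): XOR of data positions = 0⊕1⊕1⊕0⊕1⊕1⊕1⊕0⊕0⊕1⊕0⊕0⊕1⊕0⊕0 = 1
Codeword: 1110001010001111011011100100100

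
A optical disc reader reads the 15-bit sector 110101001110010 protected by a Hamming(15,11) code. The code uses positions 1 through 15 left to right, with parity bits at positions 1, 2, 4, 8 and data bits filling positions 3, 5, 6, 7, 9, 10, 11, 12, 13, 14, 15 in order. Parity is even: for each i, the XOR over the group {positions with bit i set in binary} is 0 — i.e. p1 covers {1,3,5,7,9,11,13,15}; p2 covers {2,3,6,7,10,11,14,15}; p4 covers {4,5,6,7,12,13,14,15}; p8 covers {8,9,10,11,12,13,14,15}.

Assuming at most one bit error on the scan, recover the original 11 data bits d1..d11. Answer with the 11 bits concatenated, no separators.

s1 (pos 1,3,5,7,9,11,13,15): 1⊕0⊕0⊕0⊕1⊕1⊕0⊕0 = 1
s2 (pos 2,3,6,7,10,11,14,15): 1⊕0⊕1⊕0⊕1⊕1⊕1⊕0 = 1
s4 (pos 4,5,6,7,12,13,14,15): 1⊕0⊕1⊕0⊕0⊕0⊕1⊕0 = 1
s8 (pos 8,9,10,11,12,13,14,15): 0⊕1⊕1⊕1⊕0⊕0⊕1⊕0 = 0
Syndrome s8…s1 = 0111 → error at position 7.
Flip position 7: 110101001110010 → 110101101110010
Read data bits from positions 3,5,6,7,9,10,11,12,13,14,15: 00111110010

00111110010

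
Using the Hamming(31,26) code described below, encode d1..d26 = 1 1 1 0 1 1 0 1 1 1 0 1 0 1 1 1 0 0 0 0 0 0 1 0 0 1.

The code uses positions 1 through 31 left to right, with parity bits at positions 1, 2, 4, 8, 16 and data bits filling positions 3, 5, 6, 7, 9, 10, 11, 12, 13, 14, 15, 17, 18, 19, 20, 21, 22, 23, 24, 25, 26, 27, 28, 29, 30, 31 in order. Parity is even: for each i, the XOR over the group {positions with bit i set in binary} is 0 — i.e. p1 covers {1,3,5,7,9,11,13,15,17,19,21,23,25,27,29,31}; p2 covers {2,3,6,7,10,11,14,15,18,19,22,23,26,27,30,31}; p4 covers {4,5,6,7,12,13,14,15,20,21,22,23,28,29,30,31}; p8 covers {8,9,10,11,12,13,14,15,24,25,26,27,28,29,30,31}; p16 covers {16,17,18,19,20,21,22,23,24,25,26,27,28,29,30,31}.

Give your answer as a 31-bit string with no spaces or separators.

Place data at non-parity positions: p1 p2 1 p4 1 1 0 p8 1 1 0 1 1 1 0 p16 1 0 1 1 1 0 0 0 0 0 0 1 0 0 1
p1 (pos 1,3,5,7,9,11,13,15,17,19,21,23,25,27,29,31): XOR of data positions = 1⊕1⊕0⊕1⊕0⊕1⊕0⊕1⊕1⊕1⊕0⊕0⊕0⊕0⊕1 = 0
p2 (pos 2,3,6,7,10,11,14,15,18,19,22,23,26,27,30,31): XOR of data positions = 1⊕1⊕0⊕1⊕0⊕1⊕0⊕0⊕1⊕0⊕0⊕0⊕0⊕0⊕1 = 0
p4 (pos 4,5,6,7,12,13,14,15,20,21,22,23,28,29,30,31): XOR of data positions = 1⊕1⊕0⊕1⊕1⊕1⊕0⊕1⊕1⊕0⊕0⊕1⊕0⊕0⊕1 = 1
p8 (pos 8,9,10,11,12,13,14,15,24,25,26,27,28,29,30,31): XOR of data positions = 1⊕1⊕0⊕1⊕1⊕1⊕0⊕0⊕0⊕0⊕0⊕1⊕0⊕0⊕1 = 1
p16 (pos 16,17,18,19,20,21,22,23,24,25,26,27,28,29,30,31): XOR of data positions = 1⊕0⊕1⊕1⊕1⊕0⊕0⊕0⊕0⊕0⊕0⊕1⊕0⊕0⊕1 = 0
Codeword: 0011110111011100101110000001001

0011110111011100101110000001001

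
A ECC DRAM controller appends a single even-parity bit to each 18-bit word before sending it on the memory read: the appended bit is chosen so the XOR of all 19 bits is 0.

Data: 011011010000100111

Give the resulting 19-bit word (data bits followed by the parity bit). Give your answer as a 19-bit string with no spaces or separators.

XOR of the 18 data bits: 0⊕1⊕1⊕0⊕1⊕1⊕0⊕1⊕0⊕0⊕0⊕0⊕1⊕0⊕0⊕1⊕1⊕1 = 1
Parity bit = 1 (so all 19 bits XOR to 0).

0110110100001001111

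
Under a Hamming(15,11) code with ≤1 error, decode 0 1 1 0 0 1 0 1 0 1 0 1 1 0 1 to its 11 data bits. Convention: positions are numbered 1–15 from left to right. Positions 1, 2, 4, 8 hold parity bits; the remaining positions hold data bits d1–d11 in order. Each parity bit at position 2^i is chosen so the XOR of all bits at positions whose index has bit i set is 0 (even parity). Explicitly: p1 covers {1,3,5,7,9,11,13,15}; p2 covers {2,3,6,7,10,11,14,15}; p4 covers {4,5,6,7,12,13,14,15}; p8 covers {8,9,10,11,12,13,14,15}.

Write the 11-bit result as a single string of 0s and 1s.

s1 (pos 1,3,5,7,9,11,13,15): 0⊕1⊕0⊕0⊕0⊕0⊕1⊕1 = 1
s2 (pos 2,3,6,7,10,11,14,15): 1⊕1⊕1⊕0⊕1⊕0⊕0⊕1 = 1
s4 (pos 4,5,6,7,12,13,14,15): 0⊕0⊕1⊕0⊕1⊕1⊕0⊕1 = 0
s8 (pos 8,9,10,11,12,13,14,15): 1⊕0⊕1⊕0⊕1⊕1⊕0⊕1 = 1
Syndrome s8…s1 = 1011 → error at position 11.
Flip position 11: 011001010101101 → 011001010111101
Read data bits from positions 3,5,6,7,9,10,11,12,13,14,15: 10100111101

10100111101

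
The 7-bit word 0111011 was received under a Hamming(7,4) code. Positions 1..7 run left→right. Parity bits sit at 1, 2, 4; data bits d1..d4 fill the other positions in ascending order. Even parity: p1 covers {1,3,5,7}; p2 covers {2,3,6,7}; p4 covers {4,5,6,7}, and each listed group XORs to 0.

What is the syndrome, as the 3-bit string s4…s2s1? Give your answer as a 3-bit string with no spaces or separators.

s1 (pos 1,3,5,7): 0⊕1⊕0⊕1 = 0
s2 (pos 2,3,6,7): 1⊕1⊕1⊕1 = 0
s4 (pos 4,5,6,7): 1⊕0⊕1⊕1 = 1
Syndrome s4…s1 = 100 → error at position 4.

100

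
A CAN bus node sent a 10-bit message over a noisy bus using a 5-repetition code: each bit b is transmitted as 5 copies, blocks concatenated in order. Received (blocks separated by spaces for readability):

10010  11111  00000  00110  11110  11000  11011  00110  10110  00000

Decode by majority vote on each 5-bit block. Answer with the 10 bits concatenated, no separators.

Block 1 (10010): 2 ones → 0
Block 2 (11111): 5 ones → 1
Block 3 (00000): 0 ones → 0
Block 4 (00110): 2 ones → 0
Block 5 (11110): 4 ones → 1
Block 6 (11000): 2 ones → 0
Block 7 (11011): 4 ones → 1
Block 8 (00110): 2 ones → 0
Block 9 (10110): 3 ones → 1
Block 10 (00000): 0 ones → 0

0100101010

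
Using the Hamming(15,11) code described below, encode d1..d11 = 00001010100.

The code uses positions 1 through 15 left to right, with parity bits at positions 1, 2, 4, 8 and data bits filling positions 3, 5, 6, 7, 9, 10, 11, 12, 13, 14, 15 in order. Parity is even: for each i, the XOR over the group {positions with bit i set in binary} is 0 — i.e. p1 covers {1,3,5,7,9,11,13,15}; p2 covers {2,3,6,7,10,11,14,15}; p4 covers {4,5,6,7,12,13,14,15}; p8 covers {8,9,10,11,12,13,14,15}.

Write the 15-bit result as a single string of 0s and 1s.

110100011010100

Place data at non-parity positions: p1 p2 0 p4 0 0 0 p8 1 0 1 0 1 0 0
p1 (pos 1,3,5,7,9,11,13,15): XOR of data positions = 0⊕0⊕0⊕1⊕1⊕1⊕0 = 1
p2 (pos 2,3,6,7,10,11,14,15): XOR of data positions = 0⊕0⊕0⊕0⊕1⊕0⊕0 = 1
p4 (pos 4,5,6,7,12,13,14,15): XOR of data positions = 0⊕0⊕0⊕0⊕1⊕0⊕0 = 1
p8 (pos 8,9,10,11,12,13,14,15): XOR of data positions = 1⊕0⊕1⊕0⊕1⊕0⊕0 = 1
Codeword: 110100011010100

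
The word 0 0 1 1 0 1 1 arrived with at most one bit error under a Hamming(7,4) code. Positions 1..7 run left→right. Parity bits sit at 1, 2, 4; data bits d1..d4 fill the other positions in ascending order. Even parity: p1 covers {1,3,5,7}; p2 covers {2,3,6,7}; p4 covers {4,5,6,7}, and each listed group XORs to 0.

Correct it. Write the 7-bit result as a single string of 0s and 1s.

0011001

s1 (pos 1,3,5,7): 0⊕1⊕0⊕1 = 0
s2 (pos 2,3,6,7): 0⊕1⊕1⊕1 = 1
s4 (pos 4,5,6,7): 1⊕0⊕1⊕1 = 1
Syndrome s4…s1 = 110 → error at position 6.
Flip position 6: 0011011 → 0011001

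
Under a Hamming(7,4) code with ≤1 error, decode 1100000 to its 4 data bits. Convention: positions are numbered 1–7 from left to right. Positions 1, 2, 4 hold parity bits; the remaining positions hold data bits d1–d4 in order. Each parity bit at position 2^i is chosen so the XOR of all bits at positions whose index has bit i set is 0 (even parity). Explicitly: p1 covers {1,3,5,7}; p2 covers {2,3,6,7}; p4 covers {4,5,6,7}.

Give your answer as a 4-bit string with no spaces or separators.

1000

s1 (pos 1,3,5,7): 1⊕0⊕0⊕0 = 1
s2 (pos 2,3,6,7): 1⊕0⊕0⊕0 = 1
s4 (pos 4,5,6,7): 0⊕0⊕0⊕0 = 0
Syndrome s4…s1 = 011 → error at position 3.
Flip position 3: 1100000 → 1110000
Read data bits from positions 3,5,6,7: 1000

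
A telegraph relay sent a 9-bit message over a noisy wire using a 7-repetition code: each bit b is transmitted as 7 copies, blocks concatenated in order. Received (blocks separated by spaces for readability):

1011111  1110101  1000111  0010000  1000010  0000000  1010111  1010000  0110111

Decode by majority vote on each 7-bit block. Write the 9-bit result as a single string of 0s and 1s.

Block 1 (1011111): 6 ones → 1
Block 2 (1110101): 5 ones → 1
Block 3 (1000111): 4 ones → 1
Block 4 (0010000): 1 one → 0
Block 5 (1000010): 2 ones → 0
Block 6 (0000000): 0 ones → 0
Block 7 (1010111): 5 ones → 1
Block 8 (1010000): 2 ones → 0
Block 9 (0110111): 5 ones → 1

111000101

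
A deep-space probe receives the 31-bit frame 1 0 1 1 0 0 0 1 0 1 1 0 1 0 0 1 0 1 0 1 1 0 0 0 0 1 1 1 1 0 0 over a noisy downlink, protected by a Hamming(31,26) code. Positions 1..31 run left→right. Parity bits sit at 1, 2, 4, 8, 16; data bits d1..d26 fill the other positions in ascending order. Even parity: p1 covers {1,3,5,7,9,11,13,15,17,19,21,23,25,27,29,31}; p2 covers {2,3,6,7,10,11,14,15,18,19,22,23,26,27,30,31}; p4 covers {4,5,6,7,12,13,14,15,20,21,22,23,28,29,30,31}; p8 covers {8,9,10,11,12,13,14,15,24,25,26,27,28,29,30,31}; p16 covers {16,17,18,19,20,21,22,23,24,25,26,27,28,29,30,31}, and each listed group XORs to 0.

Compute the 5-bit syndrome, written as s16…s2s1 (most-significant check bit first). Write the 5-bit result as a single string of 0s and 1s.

00001

s1 (pos 1,3,5,7,9,11,13,15,17,19,21,23,25,27,29,31): 1⊕1⊕0⊕0⊕0⊕1⊕1⊕0⊕0⊕0⊕1⊕0⊕0⊕1⊕1⊕0 = 1
s2 (pos 2,3,6,7,10,11,14,15,18,19,22,23,26,27,30,31): 0⊕1⊕0⊕0⊕1⊕1⊕0⊕0⊕1⊕0⊕0⊕0⊕1⊕1⊕0⊕0 = 0
s4 (pos 4,5,6,7,12,13,14,15,20,21,22,23,28,29,30,31): 1⊕0⊕0⊕0⊕0⊕1⊕0⊕0⊕1⊕1⊕0⊕0⊕1⊕1⊕0⊕0 = 0
s8 (pos 8,9,10,11,12,13,14,15,24,25,26,27,28,29,30,31): 1⊕0⊕1⊕1⊕0⊕1⊕0⊕0⊕0⊕0⊕1⊕1⊕1⊕1⊕0⊕0 = 0
s16 (pos 16,17,18,19,20,21,22,23,24,25,26,27,28,29,30,31): 1⊕0⊕1⊕0⊕1⊕1⊕0⊕0⊕0⊕0⊕1⊕1⊕1⊕1⊕0⊕0 = 0
Syndrome s16…s1 = 00001 → error at position 1.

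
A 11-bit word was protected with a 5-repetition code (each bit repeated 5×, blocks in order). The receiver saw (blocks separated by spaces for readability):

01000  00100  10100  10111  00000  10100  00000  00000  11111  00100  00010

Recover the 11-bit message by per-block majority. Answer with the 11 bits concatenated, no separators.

00010000100

Block 1 (01000): 1 one → 0
Block 2 (00100): 1 one → 0
Block 3 (10100): 2 ones → 0
Block 4 (10111): 4 ones → 1
Block 5 (00000): 0 ones → 0
Block 6 (10100): 2 ones → 0
Block 7 (00000): 0 ones → 0
Block 8 (00000): 0 ones → 0
Block 9 (11111): 5 ones → 1
Block 10 (00100): 1 one → 0
Block 11 (00010): 1 one → 0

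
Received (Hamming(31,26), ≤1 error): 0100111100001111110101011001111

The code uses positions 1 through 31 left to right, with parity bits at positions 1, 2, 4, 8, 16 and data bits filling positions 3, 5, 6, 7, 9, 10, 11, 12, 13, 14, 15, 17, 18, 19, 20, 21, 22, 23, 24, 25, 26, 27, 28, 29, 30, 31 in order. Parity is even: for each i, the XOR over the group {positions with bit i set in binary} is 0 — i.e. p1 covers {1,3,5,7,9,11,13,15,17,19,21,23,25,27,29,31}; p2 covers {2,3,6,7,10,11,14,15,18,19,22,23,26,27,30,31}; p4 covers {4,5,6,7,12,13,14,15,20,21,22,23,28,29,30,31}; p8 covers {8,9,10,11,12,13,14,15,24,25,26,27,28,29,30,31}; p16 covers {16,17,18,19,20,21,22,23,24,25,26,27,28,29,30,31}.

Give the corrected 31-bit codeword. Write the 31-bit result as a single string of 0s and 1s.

0100111100001111100101011001111

s1 (pos 1,3,5,7,9,11,13,15,17,19,21,23,25,27,29,31): 0⊕0⊕1⊕1⊕0⊕0⊕1⊕1⊕1⊕0⊕0⊕0⊕1⊕0⊕1⊕1 = 0
s2 (pos 2,3,6,7,10,11,14,15,18,19,22,23,26,27,30,31): 1⊕0⊕1⊕1⊕0⊕0⊕1⊕1⊕1⊕0⊕1⊕0⊕0⊕0⊕1⊕1 = 1
s4 (pos 4,5,6,7,12,13,14,15,20,21,22,23,28,29,30,31): 0⊕1⊕1⊕1⊕0⊕1⊕1⊕1⊕1⊕0⊕1⊕0⊕1⊕1⊕1⊕1 = 0
s8 (pos 8,9,10,11,12,13,14,15,24,25,26,27,28,29,30,31): 1⊕0⊕0⊕0⊕0⊕1⊕1⊕1⊕1⊕1⊕0⊕0⊕1⊕1⊕1⊕1 = 0
s16 (pos 16,17,18,19,20,21,22,23,24,25,26,27,28,29,30,31): 1⊕1⊕1⊕0⊕1⊕0⊕1⊕0⊕1⊕1⊕0⊕0⊕1⊕1⊕1⊕1 = 1
Syndrome s16…s1 = 10010 → error at position 18.
Flip position 18: 0100111100001111110101011001111 → 0100111100001111100101011001111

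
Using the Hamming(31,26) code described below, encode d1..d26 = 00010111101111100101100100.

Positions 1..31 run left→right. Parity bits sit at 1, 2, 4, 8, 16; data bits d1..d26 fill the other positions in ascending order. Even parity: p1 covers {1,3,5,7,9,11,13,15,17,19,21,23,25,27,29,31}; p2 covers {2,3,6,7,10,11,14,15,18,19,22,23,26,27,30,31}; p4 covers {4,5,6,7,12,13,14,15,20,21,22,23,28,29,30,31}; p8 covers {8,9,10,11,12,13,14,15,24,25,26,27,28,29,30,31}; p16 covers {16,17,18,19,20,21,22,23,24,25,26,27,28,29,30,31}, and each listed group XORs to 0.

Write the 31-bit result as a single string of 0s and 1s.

Place data at non-parity positions: p1 p2 0 p4 0 0 1 p8 0 1 1 1 1 0 1 p16 1 1 1 1 0 0 1 0 1 1 0 0 1 0 0
p1 (pos 1,3,5,7,9,11,13,15,17,19,21,23,25,27,29,31): XOR of data positions = 0⊕0⊕1⊕0⊕1⊕1⊕1⊕1⊕1⊕0⊕1⊕1⊕0⊕1⊕0 = 1
p2 (pos 2,3,6,7,10,11,14,15,18,19,22,23,26,27,30,31): XOR of data positions = 0⊕0⊕1⊕1⊕1⊕0⊕1⊕1⊕1⊕0⊕1⊕1⊕0⊕0⊕0 = 0
p4 (pos 4,5,6,7,12,13,14,15,20,21,22,23,28,29,30,31): XOR of data positions = 0⊕0⊕1⊕1⊕1⊕0⊕1⊕1⊕0⊕0⊕1⊕0⊕1⊕0⊕0 = 1
p8 (pos 8,9,10,11,12,13,14,15,24,25,26,27,28,29,30,31): XOR of data positions = 0⊕1⊕1⊕1⊕1⊕0⊕1⊕0⊕1⊕1⊕0⊕0⊕1⊕0⊕0 = 0
p16 (pos 16,17,18,19,20,21,22,23,24,25,26,27,28,29,30,31): XOR of data positions = 1⊕1⊕1⊕1⊕0⊕0⊕1⊕0⊕1⊕1⊕0⊕0⊕1⊕0⊕0 = 0
Codeword: 1001001001111010111100101100100

1001001001111010111100101100100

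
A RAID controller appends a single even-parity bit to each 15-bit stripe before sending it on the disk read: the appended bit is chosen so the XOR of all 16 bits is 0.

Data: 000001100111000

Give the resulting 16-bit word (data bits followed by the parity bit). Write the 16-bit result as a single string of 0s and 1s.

XOR of the 15 data bits: 0⊕0⊕0⊕0⊕0⊕1⊕1⊕0⊕0⊕1⊕1⊕1⊕0⊕0⊕0 = 1
Parity bit = 1 (so all 16 bits XOR to 0).

0000011001110001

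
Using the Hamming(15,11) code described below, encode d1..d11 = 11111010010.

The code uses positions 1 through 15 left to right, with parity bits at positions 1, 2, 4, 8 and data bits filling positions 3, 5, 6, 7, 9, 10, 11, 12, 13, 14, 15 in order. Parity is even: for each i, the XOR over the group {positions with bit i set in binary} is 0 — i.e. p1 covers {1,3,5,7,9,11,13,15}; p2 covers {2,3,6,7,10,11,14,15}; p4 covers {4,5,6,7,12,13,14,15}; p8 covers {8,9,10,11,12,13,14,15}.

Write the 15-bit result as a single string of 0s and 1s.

Place data at non-parity positions: p1 p2 1 p4 1 1 1 p8 1 0 1 0 0 1 0
p1 (pos 1,3,5,7,9,11,13,15): XOR of data positions = 1⊕1⊕1⊕1⊕1⊕0⊕0 = 1
p2 (pos 2,3,6,7,10,11,14,15): XOR of data positions = 1⊕1⊕1⊕0⊕1⊕1⊕0 = 1
p4 (pos 4,5,6,7,12,13,14,15): XOR of data positions = 1⊕1⊕1⊕0⊕0⊕1⊕0 = 0
p8 (pos 8,9,10,11,12,13,14,15): XOR of data positions = 1⊕0⊕1⊕0⊕0⊕1⊕0 = 1
Codeword: 111011111010010

111011111010010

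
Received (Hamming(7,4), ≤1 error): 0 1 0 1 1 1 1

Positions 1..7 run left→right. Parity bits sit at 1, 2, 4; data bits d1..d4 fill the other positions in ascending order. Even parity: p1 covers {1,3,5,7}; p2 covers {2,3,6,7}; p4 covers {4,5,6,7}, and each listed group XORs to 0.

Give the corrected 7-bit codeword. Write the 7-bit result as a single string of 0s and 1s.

s1 (pos 1,3,5,7): 0⊕0⊕1⊕1 = 0
s2 (pos 2,3,6,7): 1⊕0⊕1⊕1 = 1
s4 (pos 4,5,6,7): 1⊕1⊕1⊕1 = 0
Syndrome s4…s1 = 010 → error at position 2.
Flip position 2: 0101111 → 0001111

0001111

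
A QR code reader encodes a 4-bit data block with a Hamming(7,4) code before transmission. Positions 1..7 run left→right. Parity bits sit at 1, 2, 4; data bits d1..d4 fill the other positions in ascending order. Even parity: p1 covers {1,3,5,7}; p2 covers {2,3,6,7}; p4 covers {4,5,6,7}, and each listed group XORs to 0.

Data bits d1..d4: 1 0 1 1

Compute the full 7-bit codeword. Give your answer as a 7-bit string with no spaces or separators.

0110011

Place data at non-parity positions: p1 p2 1 p4 0 1 1
p1 (pos 1,3,5,7): XOR of data positions = 1⊕0⊕1 = 0
p2 (pos 2,3,6,7): XOR of data positions = 1⊕1⊕1 = 1
p4 (pos 4,5,6,7): XOR of data positions = 0⊕1⊕1 = 0
Codeword: 0110011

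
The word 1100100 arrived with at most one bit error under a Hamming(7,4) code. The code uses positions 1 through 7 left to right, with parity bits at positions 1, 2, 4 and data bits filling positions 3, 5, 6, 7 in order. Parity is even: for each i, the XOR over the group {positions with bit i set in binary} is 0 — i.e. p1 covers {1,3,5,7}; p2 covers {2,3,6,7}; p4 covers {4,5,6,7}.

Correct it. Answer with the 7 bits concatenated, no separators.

1100110

s1 (pos 1,3,5,7): 1⊕0⊕1⊕0 = 0
s2 (pos 2,3,6,7): 1⊕0⊕0⊕0 = 1
s4 (pos 4,5,6,7): 0⊕1⊕0⊕0 = 1
Syndrome s4…s1 = 110 → error at position 6.
Flip position 6: 1100100 → 1100110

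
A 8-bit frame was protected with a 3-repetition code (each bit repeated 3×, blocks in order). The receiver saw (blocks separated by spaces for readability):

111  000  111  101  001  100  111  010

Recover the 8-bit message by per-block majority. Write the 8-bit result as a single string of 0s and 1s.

10110010

Block 1 (111): 3 ones → 1
Block 2 (000): 0 ones → 0
Block 3 (111): 3 ones → 1
Block 4 (101): 2 ones → 1
Block 5 (001): 1 one → 0
Block 6 (100): 1 one → 0
Block 7 (111): 3 ones → 1
Block 8 (010): 1 one → 0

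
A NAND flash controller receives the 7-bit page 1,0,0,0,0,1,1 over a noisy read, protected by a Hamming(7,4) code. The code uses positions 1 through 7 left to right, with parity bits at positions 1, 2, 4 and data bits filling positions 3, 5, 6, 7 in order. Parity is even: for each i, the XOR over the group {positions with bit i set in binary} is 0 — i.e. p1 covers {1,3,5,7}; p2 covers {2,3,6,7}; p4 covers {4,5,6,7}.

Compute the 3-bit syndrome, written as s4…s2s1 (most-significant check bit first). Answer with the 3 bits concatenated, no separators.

s1 (pos 1,3,5,7): 1⊕0⊕0⊕1 = 0
s2 (pos 2,3,6,7): 0⊕0⊕1⊕1 = 0
s4 (pos 4,5,6,7): 0⊕0⊕1⊕1 = 0
Syndrome s4…s1 = 000 → no error.

000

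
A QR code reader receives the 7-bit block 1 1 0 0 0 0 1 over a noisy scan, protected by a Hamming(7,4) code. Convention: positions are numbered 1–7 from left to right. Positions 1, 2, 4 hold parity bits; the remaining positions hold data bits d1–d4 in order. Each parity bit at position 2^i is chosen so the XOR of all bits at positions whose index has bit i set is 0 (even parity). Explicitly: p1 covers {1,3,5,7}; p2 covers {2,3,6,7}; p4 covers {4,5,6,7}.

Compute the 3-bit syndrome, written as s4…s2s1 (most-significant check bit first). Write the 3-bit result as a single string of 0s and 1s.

s1 (pos 1,3,5,7): 1⊕0⊕0⊕1 = 0
s2 (pos 2,3,6,7): 1⊕0⊕0⊕1 = 0
s4 (pos 4,5,6,7): 0⊕0⊕0⊕1 = 1
Syndrome s4…s1 = 100 → error at position 4.

100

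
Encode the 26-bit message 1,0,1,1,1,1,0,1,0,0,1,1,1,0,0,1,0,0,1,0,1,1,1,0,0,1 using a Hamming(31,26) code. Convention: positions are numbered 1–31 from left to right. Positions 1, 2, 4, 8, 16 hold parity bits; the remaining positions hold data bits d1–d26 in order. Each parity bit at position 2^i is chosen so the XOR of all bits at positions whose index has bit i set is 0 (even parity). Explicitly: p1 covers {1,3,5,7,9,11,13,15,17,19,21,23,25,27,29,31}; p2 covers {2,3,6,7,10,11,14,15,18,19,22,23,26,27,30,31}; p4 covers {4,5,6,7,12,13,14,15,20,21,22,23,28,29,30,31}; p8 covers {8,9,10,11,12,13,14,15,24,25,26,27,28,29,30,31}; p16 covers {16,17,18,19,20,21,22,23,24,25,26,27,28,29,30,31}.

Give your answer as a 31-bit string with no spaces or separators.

Place data at non-parity positions: p1 p2 1 p4 0 1 1 p8 1 1 0 1 0 0 1 p16 1 1 0 0 1 0 0 1 0 1 1 1 0 0 1
p1 (pos 1,3,5,7,9,11,13,15,17,19,21,23,25,27,29,31): XOR of data positions = 1⊕0⊕1⊕1⊕0⊕0⊕1⊕1⊕0⊕1⊕0⊕0⊕1⊕0⊕1 = 0
p2 (pos 2,3,6,7,10,11,14,15,18,19,22,23,26,27,30,31): XOR of data positions = 1⊕1⊕1⊕1⊕0⊕0⊕1⊕1⊕0⊕0⊕0⊕1⊕1⊕0⊕1 = 1
p4 (pos 4,5,6,7,12,13,14,15,20,21,22,23,28,29,30,31): XOR of data positions = 0⊕1⊕1⊕1⊕0⊕0⊕1⊕0⊕1⊕0⊕0⊕1⊕0⊕0⊕1 = 1
p8 (pos 8,9,10,11,12,13,14,15,24,25,26,27,28,29,30,31): XOR of data positions = 1⊕1⊕0⊕1⊕0⊕0⊕1⊕1⊕0⊕1⊕1⊕1⊕0⊕0⊕1 = 1
p16 (pos 16,17,18,19,20,21,22,23,24,25,26,27,28,29,30,31): XOR of data positions = 1⊕1⊕0⊕0⊕1⊕0⊕0⊕1⊕0⊕1⊕1⊕1⊕0⊕0⊕1 = 0
Codeword: 0111011111010010110010010111001

0111011111010010110010010111001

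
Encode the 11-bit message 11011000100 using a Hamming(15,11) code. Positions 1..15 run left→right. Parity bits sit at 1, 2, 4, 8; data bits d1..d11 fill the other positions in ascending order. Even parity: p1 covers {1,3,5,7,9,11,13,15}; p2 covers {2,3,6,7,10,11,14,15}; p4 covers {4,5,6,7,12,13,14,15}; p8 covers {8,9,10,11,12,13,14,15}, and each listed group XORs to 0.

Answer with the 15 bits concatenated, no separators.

101110101000100

Place data at non-parity positions: p1 p2 1 p4 1 0 1 p8 1 0 0 0 1 0 0
p1 (pos 1,3,5,7,9,11,13,15): XOR of data positions = 1⊕1⊕1⊕1⊕0⊕1⊕0 = 1
p2 (pos 2,3,6,7,10,11,14,15): XOR of data positions = 1⊕0⊕1⊕0⊕0⊕0⊕0 = 0
p4 (pos 4,5,6,7,12,13,14,15): XOR of data positions = 1⊕0⊕1⊕0⊕1⊕0⊕0 = 1
p8 (pos 8,9,10,11,12,13,14,15): XOR of data positions = 1⊕0⊕0⊕0⊕1⊕0⊕0 = 0
Codeword: 101110101000100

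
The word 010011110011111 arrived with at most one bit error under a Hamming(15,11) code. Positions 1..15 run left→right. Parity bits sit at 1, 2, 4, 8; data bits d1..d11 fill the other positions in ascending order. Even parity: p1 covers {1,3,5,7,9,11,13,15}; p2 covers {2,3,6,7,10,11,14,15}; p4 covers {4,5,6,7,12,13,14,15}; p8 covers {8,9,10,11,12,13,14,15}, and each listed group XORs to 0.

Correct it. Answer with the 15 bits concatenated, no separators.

s1 (pos 1,3,5,7,9,11,13,15): 0⊕0⊕1⊕1⊕0⊕1⊕1⊕1 = 1
s2 (pos 2,3,6,7,10,11,14,15): 1⊕0⊕1⊕1⊕0⊕1⊕1⊕1 = 0
s4 (pos 4,5,6,7,12,13,14,15): 0⊕1⊕1⊕1⊕1⊕1⊕1⊕1 = 1
s8 (pos 8,9,10,11,12,13,14,15): 1⊕0⊕0⊕1⊕1⊕1⊕1⊕1 = 0
Syndrome s8…s1 = 0101 → error at position 5.
Flip position 5: 010011110011111 → 010001110011111

010001110011111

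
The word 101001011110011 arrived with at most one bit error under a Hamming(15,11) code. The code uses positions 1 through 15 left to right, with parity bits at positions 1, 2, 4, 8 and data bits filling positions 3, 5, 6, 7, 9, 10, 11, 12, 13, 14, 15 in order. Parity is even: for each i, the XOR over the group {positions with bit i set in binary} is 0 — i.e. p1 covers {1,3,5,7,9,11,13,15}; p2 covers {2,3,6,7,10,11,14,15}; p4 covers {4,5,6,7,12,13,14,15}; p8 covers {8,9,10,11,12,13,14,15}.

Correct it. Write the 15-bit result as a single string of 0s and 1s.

101011011110011

s1 (pos 1,3,5,7,9,11,13,15): 1⊕1⊕0⊕0⊕1⊕1⊕0⊕1 = 1
s2 (pos 2,3,6,7,10,11,14,15): 0⊕1⊕1⊕0⊕1⊕1⊕1⊕1 = 0
s4 (pos 4,5,6,7,12,13,14,15): 0⊕0⊕1⊕0⊕0⊕0⊕1⊕1 = 1
s8 (pos 8,9,10,11,12,13,14,15): 1⊕1⊕1⊕1⊕0⊕0⊕1⊕1 = 0
Syndrome s8…s1 = 0101 → error at position 5.
Flip position 5: 101001011110011 → 101011011110011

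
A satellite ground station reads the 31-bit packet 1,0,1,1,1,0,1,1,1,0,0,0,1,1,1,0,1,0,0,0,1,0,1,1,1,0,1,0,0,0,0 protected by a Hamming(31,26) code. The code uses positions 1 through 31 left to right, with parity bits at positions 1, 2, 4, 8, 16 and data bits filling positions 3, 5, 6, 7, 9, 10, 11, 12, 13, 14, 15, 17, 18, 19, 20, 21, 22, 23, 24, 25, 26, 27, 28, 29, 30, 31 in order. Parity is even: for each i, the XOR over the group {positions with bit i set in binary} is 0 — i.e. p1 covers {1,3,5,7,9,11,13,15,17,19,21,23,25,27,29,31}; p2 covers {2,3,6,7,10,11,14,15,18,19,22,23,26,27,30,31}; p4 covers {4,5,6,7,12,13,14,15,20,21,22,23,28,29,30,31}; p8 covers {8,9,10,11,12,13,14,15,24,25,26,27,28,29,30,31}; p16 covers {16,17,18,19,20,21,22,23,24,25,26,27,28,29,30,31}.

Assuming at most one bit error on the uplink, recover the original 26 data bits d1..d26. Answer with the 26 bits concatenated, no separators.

11011000111100010111010000

s1 (pos 1,3,5,7,9,11,13,15,17,19,21,23,25,27,29,31): 1⊕1⊕1⊕1⊕1⊕0⊕1⊕1⊕1⊕0⊕1⊕1⊕1⊕1⊕0⊕0 = 0
s2 (pos 2,3,6,7,10,11,14,15,18,19,22,23,26,27,30,31): 0⊕1⊕0⊕1⊕0⊕0⊕1⊕1⊕0⊕0⊕0⊕1⊕0⊕1⊕0⊕0 = 0
s4 (pos 4,5,6,7,12,13,14,15,20,21,22,23,28,29,30,31): 1⊕1⊕0⊕1⊕0⊕1⊕1⊕1⊕0⊕1⊕0⊕1⊕0⊕0⊕0⊕0 = 0
s8 (pos 8,9,10,11,12,13,14,15,24,25,26,27,28,29,30,31): 1⊕1⊕0⊕0⊕0⊕1⊕1⊕1⊕1⊕1⊕0⊕1⊕0⊕0⊕0⊕0 = 0
s16 (pos 16,17,18,19,20,21,22,23,24,25,26,27,28,29,30,31): 0⊕1⊕0⊕0⊕0⊕1⊕0⊕1⊕1⊕1⊕0⊕1⊕0⊕0⊕0⊕0 = 0
Syndrome s16…s1 = 00000 → no error.
Read data bits from positions 3,5,6,7,9,10,11,12,13,14,15,17,18,19,20,21,22,23,24,25,26,27,28,29,30,31: 11011000111100010111010000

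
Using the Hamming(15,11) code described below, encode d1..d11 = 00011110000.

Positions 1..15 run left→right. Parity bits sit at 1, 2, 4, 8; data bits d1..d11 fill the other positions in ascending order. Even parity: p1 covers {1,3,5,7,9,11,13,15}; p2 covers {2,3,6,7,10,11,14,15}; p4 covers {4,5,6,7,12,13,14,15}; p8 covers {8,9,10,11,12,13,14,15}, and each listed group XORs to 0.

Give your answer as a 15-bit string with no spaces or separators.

Place data at non-parity positions: p1 p2 0 p4 0 0 1 p8 1 1 1 0 0 0 0
p1 (pos 1,3,5,7,9,11,13,15): XOR of data positions = 0⊕0⊕1⊕1⊕1⊕0⊕0 = 1
p2 (pos 2,3,6,7,10,11,14,15): XOR of data positions = 0⊕0⊕1⊕1⊕1⊕0⊕0 = 1
p4 (pos 4,5,6,7,12,13,14,15): XOR of data positions = 0⊕0⊕1⊕0⊕0⊕0⊕0 = 1
p8 (pos 8,9,10,11,12,13,14,15): XOR of data positions = 1⊕1⊕1⊕0⊕0⊕0⊕0 = 1
Codeword: 110100111110000

110100111110000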